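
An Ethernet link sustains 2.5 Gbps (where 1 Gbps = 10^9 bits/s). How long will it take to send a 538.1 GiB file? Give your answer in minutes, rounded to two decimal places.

30.81 minutes

538.1 GiB = 577,780,475,494.4 bytes = 4,622,243,803,955.2 bits
2.5 Gbps = 2,500,000,000 bits/s
time = 4,622,243,803,955.2 / 2,500,000,000 = 1,848.898 s
1,848.898 s / 60 = 30.81 minutes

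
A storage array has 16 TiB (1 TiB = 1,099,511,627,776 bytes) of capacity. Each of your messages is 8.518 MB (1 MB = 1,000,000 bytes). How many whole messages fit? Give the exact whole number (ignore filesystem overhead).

2,065,295

Capacity: 16 TiB = 17,592,186,044,416 bytes
Per item: 8.518 MB = 8,518,000 bytes
⌊17,592,186,044,416 / 8,518,000⌋ = 2,065,295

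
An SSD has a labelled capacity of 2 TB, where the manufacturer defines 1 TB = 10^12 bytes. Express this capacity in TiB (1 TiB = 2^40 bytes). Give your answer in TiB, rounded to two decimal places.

2 TB × 1,000,000,000,000 bytes/TB = 2,000,000,000,000 bytes
1 TiB = 2^40 bytes = 1,099,511,627,776 bytes
2,000,000,000,000 / 1,099,511,627,776 = 1.82 TiB

1.82 TiB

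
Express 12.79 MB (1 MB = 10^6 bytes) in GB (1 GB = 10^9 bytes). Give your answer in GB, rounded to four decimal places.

12.79 MB × 1,000,000 bytes/MB = 12,790,000 bytes
1 GB = 1,000,000,000 bytes
12,790,000 / 1,000,000,000 = 0.0128 GB

0.0128 GB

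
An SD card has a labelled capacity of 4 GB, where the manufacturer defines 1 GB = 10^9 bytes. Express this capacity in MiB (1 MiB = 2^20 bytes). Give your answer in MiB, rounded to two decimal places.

4 GB × 1,000,000,000 bytes/GB = 4,000,000,000 bytes
1 MiB = 1,048,576 bytes
4,000,000,000 / 1,048,576 = 3,814.70 MiB

3,814.70 MiB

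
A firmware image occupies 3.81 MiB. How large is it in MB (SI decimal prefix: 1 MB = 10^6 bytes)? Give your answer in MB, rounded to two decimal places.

3.81 MiB = 3.81 × 2^20 bytes = 3,995,074.56 bytes
1 MB = 1,000,000 bytes
3,995,074.56 / 1,000,000 = 4.00 MB

4.00 MB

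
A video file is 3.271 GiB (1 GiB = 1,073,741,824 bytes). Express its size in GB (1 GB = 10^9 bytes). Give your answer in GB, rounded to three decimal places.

3.271 GiB = 3.271 × 2^30 bytes = 3,512,209,506.304 bytes
1 GB = 1,000,000,000 bytes
3,512,209,506.304 / 1,000,000,000 = 3.512 GB

3.512 GB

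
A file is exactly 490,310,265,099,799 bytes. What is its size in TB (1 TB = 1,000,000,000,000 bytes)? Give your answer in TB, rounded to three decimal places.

490.310 TB

490,310,265,099,799 bytes given.
1 TB = 10^12 bytes = 1,000,000,000,000 bytes
490,310,265,099,799 / 1,000,000,000,000 = 490.310 TB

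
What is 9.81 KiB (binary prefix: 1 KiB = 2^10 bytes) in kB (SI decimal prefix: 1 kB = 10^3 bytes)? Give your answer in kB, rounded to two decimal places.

9.81 KiB = 9.81 × 2^10 bytes = 10,045.44 bytes
1 kB = 10^3 bytes = 1,000 bytes
10,045.44 / 1,000 = 10.05 kB

10.05 kB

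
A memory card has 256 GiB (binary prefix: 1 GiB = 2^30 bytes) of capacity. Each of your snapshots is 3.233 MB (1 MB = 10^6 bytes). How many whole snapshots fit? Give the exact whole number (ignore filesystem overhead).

85,022

Capacity: 256 GiB = 274,877,906,944 bytes
Per item: 3.233 MB = 3,233,000 bytes
⌊274,877,906,944 / 3,233,000⌋ = 85,022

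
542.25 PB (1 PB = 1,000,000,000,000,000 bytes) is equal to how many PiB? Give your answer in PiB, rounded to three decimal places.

481.615 PiB

542.25 PB × 1,000,000,000,000,000 bytes/PB = 542,250,000,000,000,000 bytes
1 PiB = 2^50 bytes = 1,125,899,906,842,624 bytes
542,250,000,000,000,000 / 1,125,899,906,842,624 = 481.615 PiB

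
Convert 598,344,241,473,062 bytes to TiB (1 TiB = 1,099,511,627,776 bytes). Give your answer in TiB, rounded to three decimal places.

598,344,241,473,062 bytes given.
1 TiB = 1,099,511,627,776 bytes
598,344,241,473,062 / 1,099,511,627,776 = 544.191 TiB

544.191 TiB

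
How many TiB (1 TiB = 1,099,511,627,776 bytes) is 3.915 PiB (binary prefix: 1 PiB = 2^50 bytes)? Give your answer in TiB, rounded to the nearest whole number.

4,009 TiB

3.915 PiB = 3.915 × 2^50 bytes = 4,407,898,135,288,872.96 bytes
1 TiB = 2^40 bytes = 1,099,511,627,776 bytes
4,407,898,135,288,872.96 / 1,099,511,627,776 = 4,009 TiB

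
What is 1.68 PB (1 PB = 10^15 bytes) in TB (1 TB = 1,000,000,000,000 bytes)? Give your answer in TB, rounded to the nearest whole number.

1.68 PB × 1,000,000,000,000,000 bytes/PB = 1,680,000,000,000,000 bytes
1 TB = 1,000,000,000,000 bytes
1,680,000,000,000,000 / 1,000,000,000,000 = 1,680 TB

1,680 TB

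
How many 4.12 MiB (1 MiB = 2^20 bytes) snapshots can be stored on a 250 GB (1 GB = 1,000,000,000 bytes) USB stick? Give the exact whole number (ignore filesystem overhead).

57,868

Capacity: 250 GB = 250,000,000,000 bytes
Per item: 4.12 MiB = 4,320,133.12 bytes
⌊250,000,000,000 / 4,320,133.12⌋ = 57,868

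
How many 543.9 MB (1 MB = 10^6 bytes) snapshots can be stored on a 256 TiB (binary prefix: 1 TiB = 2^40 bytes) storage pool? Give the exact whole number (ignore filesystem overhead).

Capacity: 256 TiB = 281,474,976,710,656 bytes
Per item: 543.9 MB = 543,900,000 bytes
⌊281,474,976,710,656 / 543,900,000⌋ = 517,512

517,512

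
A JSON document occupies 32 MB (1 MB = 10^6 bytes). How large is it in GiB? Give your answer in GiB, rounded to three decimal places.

32 MB = 32 × 10^6 bytes = 32,000,000 bytes
1 GiB = 1,073,741,824 bytes
32,000,000 / 1,073,741,824 = 0.030 GiB

0.030 GiB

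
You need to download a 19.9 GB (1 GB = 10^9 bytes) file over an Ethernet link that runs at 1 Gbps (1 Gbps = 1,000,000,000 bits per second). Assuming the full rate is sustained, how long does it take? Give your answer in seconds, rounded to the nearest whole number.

159 seconds

19.9 GB = 19,900,000,000 bytes = 159,200,000,000 bits
1 Gbps = 1,000,000,000 bits/s
time = 159,200,000,000 / 1,000,000,000 = 159 s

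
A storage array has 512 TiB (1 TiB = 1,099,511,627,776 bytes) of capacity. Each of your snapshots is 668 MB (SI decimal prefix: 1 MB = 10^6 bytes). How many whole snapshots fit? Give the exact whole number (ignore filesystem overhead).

842,739

Capacity: 512 TiB = 562,949,953,421,312 bytes
Per item: 668 MB = 668,000,000 bytes
⌊562,949,953,421,312 / 668,000,000⌋ = 842,739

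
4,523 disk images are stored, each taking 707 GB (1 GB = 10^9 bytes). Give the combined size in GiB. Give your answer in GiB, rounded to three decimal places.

Total = 4,523 × 707 GB = 3,197,761 GB
= 3,197,761 × 1,000,000,000 bytes = 3,197,761,000,000,000 bytes
1 GiB = 1,073,741,824 bytes
3,197,761,000,000,000 / 1,073,741,824 = 2,978,147.008 GiB

2,978,147.008 GiB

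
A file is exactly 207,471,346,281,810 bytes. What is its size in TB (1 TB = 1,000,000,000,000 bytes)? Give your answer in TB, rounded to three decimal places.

207,471,346,281,810 bytes given.
1 TB = 10^12 bytes = 1,000,000,000,000 bytes
207,471,346,281,810 / 1,000,000,000,000 = 207.471 TB

207.471 TB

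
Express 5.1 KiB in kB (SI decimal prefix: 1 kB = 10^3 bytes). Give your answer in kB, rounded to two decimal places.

5.22 kB

5.1 KiB = 5.1 × 2^10 bytes = 5,222.4 bytes
1 kB = 1,000 bytes
5,222.4 / 1,000 = 5.22 kB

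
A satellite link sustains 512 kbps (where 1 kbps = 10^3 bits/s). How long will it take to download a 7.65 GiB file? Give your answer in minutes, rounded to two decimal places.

7.65 GiB = 8,214,124,953.6 bytes = 65,712,999,628.8 bits
512 kbps = 512,000 bits/s
time = 65,712,999,628.8 / 512,000 = 128,345.702 s
128,345.702 s / 60 = 2,139.10 minutes

2,139.10 minutes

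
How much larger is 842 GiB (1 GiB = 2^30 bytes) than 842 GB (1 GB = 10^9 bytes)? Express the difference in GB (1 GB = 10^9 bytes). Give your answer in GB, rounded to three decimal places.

842 GiB = 842 × 1,073,741,824 = 904,090,615,808 bytes
842 GB = 842 × 1,000,000,000 = 842,000,000,000 bytes
difference = 62,090,615,808 bytes
62,090,615,808 / 1,000,000,000 = 62.091 GB

62.091 GB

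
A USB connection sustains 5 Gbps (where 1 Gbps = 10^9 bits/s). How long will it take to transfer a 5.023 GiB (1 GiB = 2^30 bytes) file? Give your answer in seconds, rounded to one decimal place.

8.6 seconds

5.023 GiB = 5,393,405,181.952 bytes = 43,147,241,455.616 bits
5 Gbps = 5,000,000,000 bits/s
time = 43,147,241,455.616 / 5,000,000,000 = 8.6 s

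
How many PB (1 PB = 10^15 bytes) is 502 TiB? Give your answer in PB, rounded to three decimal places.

0.552 PB

502 TiB = 502 × 2^40 bytes = 551,954,837,143,552 bytes
1 PB = 1,000,000,000,000,000 bytes
551,954,837,143,552 / 1,000,000,000,000,000 = 0.552 PB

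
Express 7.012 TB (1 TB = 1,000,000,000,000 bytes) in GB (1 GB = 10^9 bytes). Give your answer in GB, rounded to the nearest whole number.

7,012 GB

7.012 TB × 1,000,000,000,000 bytes/TB = 7,012,000,000,000 bytes
1 GB = 10^9 bytes = 1,000,000,000 bytes
7,012,000,000,000 / 1,000,000,000 = 7,012 GB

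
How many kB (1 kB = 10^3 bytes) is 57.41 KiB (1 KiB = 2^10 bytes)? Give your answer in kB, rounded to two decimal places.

57.41 KiB = 57.41 × 2^10 bytes = 58,787.84 bytes
1 kB = 1,000 bytes
58,787.84 / 1,000 = 58.79 kB

58.79 kB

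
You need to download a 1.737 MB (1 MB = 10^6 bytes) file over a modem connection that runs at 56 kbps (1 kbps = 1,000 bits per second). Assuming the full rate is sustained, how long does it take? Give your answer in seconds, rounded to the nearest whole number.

1.737 MB = 1,737,000 bytes = 13,896,000 bits
56 kbps = 56,000 bits/s
time = 13,896,000 / 56,000 = 248 s

248 seconds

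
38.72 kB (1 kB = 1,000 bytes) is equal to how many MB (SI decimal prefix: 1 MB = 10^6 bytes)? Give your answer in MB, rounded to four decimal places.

0.0387 MB

38.72 kB = 38.72 × 10^3 bytes = 38,720 bytes
1 MB = 1,000,000 bytes
38,720 / 1,000,000 = 0.0387 MB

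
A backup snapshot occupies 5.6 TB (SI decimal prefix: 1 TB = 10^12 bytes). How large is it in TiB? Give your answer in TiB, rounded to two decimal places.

5.09 TiB

5.6 TB × 1,000,000,000,000 bytes/TB = 5,600,000,000,000 bytes
1 TiB = 1,099,511,627,776 bytes
5,600,000,000,000 / 1,099,511,627,776 = 5.09 TiB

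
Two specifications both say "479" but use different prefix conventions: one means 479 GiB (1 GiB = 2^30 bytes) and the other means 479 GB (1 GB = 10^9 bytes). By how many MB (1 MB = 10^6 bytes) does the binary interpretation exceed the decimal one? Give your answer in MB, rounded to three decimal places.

479 GiB = 479 × 1,073,741,824 = 514,322,333,696 bytes
479 GB = 479 × 1,000,000,000 = 479,000,000,000 bytes
difference = 35,322,333,696 bytes
35,322,333,696 / 1,000,000 = 35,322.334 MB

35,322.334 MB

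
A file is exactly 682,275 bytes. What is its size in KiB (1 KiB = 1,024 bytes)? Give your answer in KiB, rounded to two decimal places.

666.28 KiB

682,275 bytes given.
1 KiB = 1,024 bytes
682,275 / 1,024 = 666.28 KiB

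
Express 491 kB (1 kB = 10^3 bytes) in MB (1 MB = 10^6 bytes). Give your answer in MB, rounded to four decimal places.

491 kB = 491 × 10^3 bytes = 491,000 bytes
1 MB = 10^6 bytes = 1,000,000 bytes
491,000 / 1,000,000 = 0.4910 MB

0.4910 MB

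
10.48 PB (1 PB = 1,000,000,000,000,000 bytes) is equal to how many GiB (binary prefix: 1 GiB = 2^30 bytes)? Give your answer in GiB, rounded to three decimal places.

10.48 PB = 10.48 × 10^15 bytes = 10,480,000,000,000,000 bytes
1 GiB = 2^30 bytes = 1,073,741,824 bytes
10,480,000,000,000,000 / 1,073,741,824 = 9,760,260.582 GiB

9,760,260.582 GiB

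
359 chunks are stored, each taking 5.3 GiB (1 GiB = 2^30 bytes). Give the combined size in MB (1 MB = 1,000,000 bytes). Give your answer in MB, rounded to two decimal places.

Total = 359 × 5.3 GiB = 1902.7 GiB
= 1902.7 × 1,073,741,824 bytes = 2,043,008,568,524.8 bytes
1 MB = 1,000,000 bytes
2,043,008,568,524.8 / 1,000,000 = 2,043,008.57 MB

2,043,008.57 MB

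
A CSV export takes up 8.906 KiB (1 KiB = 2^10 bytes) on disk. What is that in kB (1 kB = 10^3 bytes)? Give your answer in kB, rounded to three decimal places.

8.906 KiB × 1,024 bytes/KiB = 9,119.744 bytes
1 kB = 10^3 bytes = 1,000 bytes
9,119.744 / 1,000 = 9.120 kB

9.120 kB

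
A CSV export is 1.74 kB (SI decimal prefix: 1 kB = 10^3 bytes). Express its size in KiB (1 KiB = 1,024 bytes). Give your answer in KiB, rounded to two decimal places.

1.74 kB × 1,000 bytes/kB = 1,740 bytes
1 KiB = 1,024 bytes
1,740 / 1,024 = 1.70 KiB

1.70 KiB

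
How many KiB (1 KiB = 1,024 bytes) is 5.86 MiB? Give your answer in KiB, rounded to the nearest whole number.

5.86 MiB = 5.86 × 2^20 bytes = 6,144,655.36 bytes
1 KiB = 1,024 bytes
6,144,655.36 / 1,024 = 6,001 KiB

6,001 KiB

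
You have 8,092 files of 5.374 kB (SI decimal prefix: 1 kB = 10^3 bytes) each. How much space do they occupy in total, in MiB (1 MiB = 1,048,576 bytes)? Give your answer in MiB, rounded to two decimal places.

41.47 MiB

Total = 8,092 × 5.374 kB = 43486.408 kB
= 43486.408 × 1,000 bytes = 43,486,408 bytes
1 MiB = 1,048,576 bytes
43,486,408 / 1,048,576 = 41.47 MiB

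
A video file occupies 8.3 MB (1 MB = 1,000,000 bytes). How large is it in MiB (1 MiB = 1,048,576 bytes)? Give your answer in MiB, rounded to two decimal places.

8.3 MB × 1,000,000 bytes/MB = 8,300,000 bytes
1 MiB = 1,048,576 bytes
8,300,000 / 1,048,576 = 7.92 MiB

7.92 MiB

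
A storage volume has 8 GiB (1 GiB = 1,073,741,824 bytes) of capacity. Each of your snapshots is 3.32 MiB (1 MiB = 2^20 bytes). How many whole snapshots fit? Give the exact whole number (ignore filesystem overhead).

Capacity: 8 GiB = 8,589,934,592 bytes
Per item: 3.32 MiB = 3,481,272.32 bytes
⌊8,589,934,592 / 3,481,272.32⌋ = 2,467

2,467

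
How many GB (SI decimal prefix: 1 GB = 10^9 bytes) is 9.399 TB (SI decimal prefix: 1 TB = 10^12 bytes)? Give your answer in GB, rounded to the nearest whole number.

9.399 TB × 1,000,000,000,000 bytes/TB = 9,399,000,000,000 bytes
1 GB = 10^9 bytes = 1,000,000,000 bytes
9,399,000,000,000 / 1,000,000,000 = 9,399 GB

9,399 GB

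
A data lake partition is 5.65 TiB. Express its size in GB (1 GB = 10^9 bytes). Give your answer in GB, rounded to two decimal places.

5.65 TiB × 1,099,511,627,776 bytes/TiB = 6,212,240,696,934.4 bytes
1 GB = 10^9 bytes = 1,000,000,000 bytes
6,212,240,696,934.4 / 1,000,000,000 = 6,212.24 GB

6,212.24 GB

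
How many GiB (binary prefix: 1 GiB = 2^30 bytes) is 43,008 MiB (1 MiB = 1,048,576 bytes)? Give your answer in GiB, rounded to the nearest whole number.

43,008 MiB = 43,008 × 2^20 bytes = 45,097,156,608 bytes
1 GiB = 2^30 bytes = 1,073,741,824 bytes
45,097,156,608 / 1,073,741,824 = 42 GiB

42 GiB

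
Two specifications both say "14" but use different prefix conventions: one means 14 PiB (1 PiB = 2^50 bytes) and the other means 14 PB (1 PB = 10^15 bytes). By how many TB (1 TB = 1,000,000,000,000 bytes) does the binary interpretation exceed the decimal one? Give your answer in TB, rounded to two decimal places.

1,762.60 TB

14 PiB = 14 × 1,125,899,906,842,624 = 15,762,598,695,796,736 bytes
14 PB = 14 × 1,000,000,000,000,000 = 14,000,000,000,000,000 bytes
difference = 1,762,598,695,796,736 bytes
1,762,598,695,796,736 / 1,000,000,000,000 = 1,762.60 TB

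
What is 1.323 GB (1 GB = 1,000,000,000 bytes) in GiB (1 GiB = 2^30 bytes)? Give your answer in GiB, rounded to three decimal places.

1.232 GiB

1.323 GB = 1.323 × 10^9 bytes = 1,323,000,000 bytes
1 GiB = 1,073,741,824 bytes
1,323,000,000 / 1,073,741,824 = 1.232 GiB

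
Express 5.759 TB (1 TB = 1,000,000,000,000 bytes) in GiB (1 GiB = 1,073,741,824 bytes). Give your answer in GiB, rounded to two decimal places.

5,363.49 GiB

5.759 TB = 5.759 × 10^12 bytes = 5,759,000,000,000 bytes
1 GiB = 1,073,741,824 bytes
5,759,000,000,000 / 1,073,741,824 = 5,363.49 GiB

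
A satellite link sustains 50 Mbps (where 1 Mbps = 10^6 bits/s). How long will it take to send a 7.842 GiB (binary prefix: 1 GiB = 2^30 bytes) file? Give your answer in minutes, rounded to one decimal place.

22.5 minutes

7.842 GiB = 8,420,283,383.808 bytes = 67,362,267,070.464 bits
50 Mbps = 50,000,000 bits/s
time = 67,362,267,070.464 / 50,000,000 = 1,347.25 s
1,347.25 s / 60 = 22.5 minutes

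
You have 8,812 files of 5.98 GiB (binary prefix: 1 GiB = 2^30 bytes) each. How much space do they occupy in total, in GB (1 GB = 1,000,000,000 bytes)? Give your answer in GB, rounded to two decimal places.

Total = 8,812 × 5.98 GiB = 52695.76 GiB
= 52695.76 × 1,073,741,824 bytes = 56,581,641,459,466.24 bytes
1 GB = 1,000,000,000 bytes
56,581,641,459,466.24 / 1,000,000,000 = 56,581.64 GB

56,581.64 GB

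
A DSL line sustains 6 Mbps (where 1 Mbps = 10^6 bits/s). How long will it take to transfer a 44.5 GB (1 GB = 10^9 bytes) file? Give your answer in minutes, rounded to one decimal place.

44.5 GB = 44,500,000,000 bytes = 356,000,000,000 bits
6 Mbps = 6,000,000 bits/s
time = 356,000,000,000 / 6,000,000 = 59,333.33 s
59,333.33 s / 60 = 988.9 minutes

988.9 minutes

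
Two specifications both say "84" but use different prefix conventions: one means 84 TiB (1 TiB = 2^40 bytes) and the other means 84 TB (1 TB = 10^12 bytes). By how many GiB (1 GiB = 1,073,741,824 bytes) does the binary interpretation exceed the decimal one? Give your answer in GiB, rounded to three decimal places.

7,784.904 GiB

84 TiB = 84 × 1,099,511,627,776 = 92,358,976,733,184 bytes
84 TB = 84 × 1,000,000,000,000 = 84,000,000,000,000 bytes
difference = 8,358,976,733,184 bytes
8,358,976,733,184 / 1,073,741,824 = 7,784.904 GiB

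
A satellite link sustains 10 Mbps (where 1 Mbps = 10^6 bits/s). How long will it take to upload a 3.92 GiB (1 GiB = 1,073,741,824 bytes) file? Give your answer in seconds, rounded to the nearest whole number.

3.92 GiB = 4,209,067,950.08 bytes = 33,672,543,600.64 bits
10 Mbps = 10,000,000 bits/s
time = 33,672,543,600.64 / 10,000,000 = 3,367 s

3,367 seconds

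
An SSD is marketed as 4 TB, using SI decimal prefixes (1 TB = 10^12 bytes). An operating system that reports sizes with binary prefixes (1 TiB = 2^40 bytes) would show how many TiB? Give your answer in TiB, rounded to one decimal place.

3.6 TiB

4 TB = 4 × 10^12 bytes = 4,000,000,000,000 bytes
1 TiB = 2^40 bytes = 1,099,511,627,776 bytes
4,000,000,000,000 / 1,099,511,627,776 = 3.6 TiB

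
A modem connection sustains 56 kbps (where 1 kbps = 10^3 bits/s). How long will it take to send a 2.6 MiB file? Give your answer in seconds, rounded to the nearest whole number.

2.6 MiB = 2,726,297.6 bytes = 21,810,380.8 bits
56 kbps = 56,000 bits/s
time = 21,810,380.8 / 56,000 = 389 s

389 seconds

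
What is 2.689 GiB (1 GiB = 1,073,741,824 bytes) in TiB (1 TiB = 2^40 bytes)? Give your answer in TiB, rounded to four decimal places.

2.689 GiB = 2.689 × 2^30 bytes = 2,887,291,764.736 bytes
1 TiB = 1,099,511,627,776 bytes
2,887,291,764.736 / 1,099,511,627,776 = 0.0026 TiB

0.0026 TiB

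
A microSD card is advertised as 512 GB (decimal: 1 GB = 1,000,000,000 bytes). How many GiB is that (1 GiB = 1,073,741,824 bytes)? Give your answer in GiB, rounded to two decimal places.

476.84 GiB

512 GB = 512 × 10^9 bytes = 512,000,000,000 bytes
1 GiB = 1,073,741,824 bytes
512,000,000,000 / 1,073,741,824 = 476.84 GiB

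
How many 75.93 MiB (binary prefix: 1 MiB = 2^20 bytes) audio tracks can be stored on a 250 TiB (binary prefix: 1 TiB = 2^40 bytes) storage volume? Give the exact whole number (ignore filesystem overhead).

Capacity: 250 TiB = 274,877,906,944,000 bytes
Per item: 75.93 MiB = 79,618,375.68 bytes
⌊274,877,906,944,000 / 79,618,375.68⌋ = 3,452,443

3,452,443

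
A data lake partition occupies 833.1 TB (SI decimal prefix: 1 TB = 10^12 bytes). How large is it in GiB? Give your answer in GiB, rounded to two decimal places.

775,884.84 GiB

833.1 TB = 833.1 × 10^12 bytes = 833,100,000,000,000 bytes
1 GiB = 2^30 bytes = 1,073,741,824 bytes
833,100,000,000,000 / 1,073,741,824 = 775,884.84 GiB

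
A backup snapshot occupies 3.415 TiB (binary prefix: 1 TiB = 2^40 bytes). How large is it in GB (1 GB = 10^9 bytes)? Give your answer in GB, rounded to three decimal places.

3,754.832 GB

3.415 TiB = 3.415 × 2^40 bytes = 3,754,832,208,855.04 bytes
1 GB = 1,000,000,000 bytes
3,754,832,208,855.04 / 1,000,000,000 = 3,754.832 GB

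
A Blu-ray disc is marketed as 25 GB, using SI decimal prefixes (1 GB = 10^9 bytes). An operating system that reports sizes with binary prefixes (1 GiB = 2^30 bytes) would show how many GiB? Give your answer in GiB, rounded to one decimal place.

25 GB × 1,000,000,000 bytes/GB = 25,000,000,000 bytes
1 GiB = 2^30 bytes = 1,073,741,824 bytes
25,000,000,000 / 1,073,741,824 = 23.3 GiB

23.3 GiB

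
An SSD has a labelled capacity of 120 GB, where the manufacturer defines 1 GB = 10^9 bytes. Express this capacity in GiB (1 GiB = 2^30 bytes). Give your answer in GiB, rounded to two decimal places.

111.76 GiB

120 GB × 1,000,000,000 bytes/GB = 120,000,000,000 bytes
1 GiB = 2^30 bytes = 1,073,741,824 bytes
120,000,000,000 / 1,073,741,824 = 111.76 GiB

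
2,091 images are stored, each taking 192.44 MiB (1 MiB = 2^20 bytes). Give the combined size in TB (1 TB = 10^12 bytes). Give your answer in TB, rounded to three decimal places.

0.422 TB

Total = 2,091 × 192.44 MiB = 402392.04 MiB
= 402392.04 × 1,048,576 bytes = 421,938,635,735.04 bytes
1 TB = 1,000,000,000,000 bytes
421,938,635,735.04 / 1,000,000,000,000 = 0.422 TB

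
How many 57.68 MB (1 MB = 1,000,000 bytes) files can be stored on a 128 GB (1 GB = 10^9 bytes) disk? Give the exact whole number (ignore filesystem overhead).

2,219

Capacity: 128 GB = 128,000,000,000 bytes
Per item: 57.68 MB = 57,680,000 bytes
⌊128,000,000,000 / 57,680,000⌋ = 2,219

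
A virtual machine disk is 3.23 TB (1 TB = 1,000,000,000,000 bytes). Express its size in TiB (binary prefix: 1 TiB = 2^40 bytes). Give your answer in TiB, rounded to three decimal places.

3.23 TB = 3.23 × 10^12 bytes = 3,230,000,000,000 bytes
1 TiB = 1,099,511,627,776 bytes
3,230,000,000,000 / 1,099,511,627,776 = 2.938 TiB

2.938 TiB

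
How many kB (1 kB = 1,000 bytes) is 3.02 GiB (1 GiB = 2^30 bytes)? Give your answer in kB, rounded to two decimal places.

3.02 GiB × 1,073,741,824 bytes/GiB = 3,242,700,308.48 bytes
1 kB = 10^3 bytes = 1,000 bytes
3,242,700,308.48 / 1,000 = 3,242,700.31 kB

3,242,700.31 kB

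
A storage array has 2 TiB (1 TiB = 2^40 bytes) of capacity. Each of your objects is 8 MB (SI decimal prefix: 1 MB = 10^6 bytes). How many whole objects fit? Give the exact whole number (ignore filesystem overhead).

Capacity: 2 TiB = 2,199,023,255,552 bytes
Per item: 8 MB = 8,000,000 bytes
⌊2,199,023,255,552 / 8,000,000⌋ = 274,877

274,877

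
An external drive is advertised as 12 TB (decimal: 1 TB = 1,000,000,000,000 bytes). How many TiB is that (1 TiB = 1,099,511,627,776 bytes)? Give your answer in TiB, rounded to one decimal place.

10.9 TiB

12 TB = 12 × 10^12 bytes = 12,000,000,000,000 bytes
1 TiB = 2^40 bytes = 1,099,511,627,776 bytes
12,000,000,000,000 / 1,099,511,627,776 = 10.9 TiB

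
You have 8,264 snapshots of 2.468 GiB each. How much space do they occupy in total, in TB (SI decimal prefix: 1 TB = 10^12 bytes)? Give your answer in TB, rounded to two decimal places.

Total = 8,264 × 2.468 GiB = 20395.552 GiB
= 20395.552 × 1,073,741,824 bytes = 21,899,557,205,966.848 bytes
1 TB = 1,000,000,000,000 bytes
21,899,557,205,966.848 / 1,000,000,000,000 = 21.90 TB

21.90 TB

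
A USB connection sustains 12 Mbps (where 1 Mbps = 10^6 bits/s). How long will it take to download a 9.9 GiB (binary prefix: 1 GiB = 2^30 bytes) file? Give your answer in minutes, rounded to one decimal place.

118.1 minutes

9.9 GiB = 10,630,044,057.6 bytes = 85,040,352,460.8 bits
12 Mbps = 12,000,000 bits/s
time = 85,040,352,460.8 / 12,000,000 = 7,086.70 s
7,086.70 s / 60 = 118.1 minutes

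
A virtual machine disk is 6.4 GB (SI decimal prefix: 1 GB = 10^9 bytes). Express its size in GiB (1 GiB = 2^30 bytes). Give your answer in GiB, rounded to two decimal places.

6.4 GB = 6.4 × 10^9 bytes = 6,400,000,000 bytes
1 GiB = 1,073,741,824 bytes
6,400,000,000 / 1,073,741,824 = 5.96 GiB

5.96 GiB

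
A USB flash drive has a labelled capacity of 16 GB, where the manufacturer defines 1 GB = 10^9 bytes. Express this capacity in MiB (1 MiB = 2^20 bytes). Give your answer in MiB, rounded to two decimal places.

15,258.79 MiB

16 GB × 1,000,000,000 bytes/GB = 16,000,000,000 bytes
1 MiB = 2^20 bytes = 1,048,576 bytes
16,000,000,000 / 1,048,576 = 15,258.79 MiB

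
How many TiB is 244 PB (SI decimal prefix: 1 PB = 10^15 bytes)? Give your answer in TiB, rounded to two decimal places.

244 PB = 244 × 10^15 bytes = 244,000,000,000,000,000 bytes
1 TiB = 2^40 bytes = 1,099,511,627,776 bytes
244,000,000,000,000,000 / 1,099,511,627,776 = 221,916.71 TiB

221,916.71 TiB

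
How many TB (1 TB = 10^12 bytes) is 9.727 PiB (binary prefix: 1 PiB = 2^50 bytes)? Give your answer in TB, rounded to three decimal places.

9.727 PiB = 9.727 × 2^50 bytes = 10,951,628,393,858,203.648 bytes
1 TB = 1,000,000,000,000 bytes
10,951,628,393,858,203.648 / 1,000,000,000,000 = 10,951.628 TB

10,951.628 TB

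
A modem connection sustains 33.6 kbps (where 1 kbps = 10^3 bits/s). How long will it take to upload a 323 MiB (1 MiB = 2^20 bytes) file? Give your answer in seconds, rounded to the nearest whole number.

323 MiB = 338,690,048 bytes = 2,709,520,384 bits
33.6 kbps = 33,600 bits/s
time = 2,709,520,384 / 33,600 = 80,640 s

80,640 seconds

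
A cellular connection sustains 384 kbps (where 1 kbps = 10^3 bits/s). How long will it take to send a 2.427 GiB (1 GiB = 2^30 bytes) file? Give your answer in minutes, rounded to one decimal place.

2.427 GiB = 2,605,971,406.848 bytes = 20,847,771,254.784 bits
384 kbps = 384,000 bits/s
time = 20,847,771,254.784 / 384,000 = 54,291.07 s
54,291.07 s / 60 = 904.9 minutes

904.9 minutes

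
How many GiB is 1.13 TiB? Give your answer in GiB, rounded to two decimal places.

1,157.12 GiB

1.13 TiB = 1.13 × 2^40 bytes = 1,242,448,139,386.88 bytes
1 GiB = 2^30 bytes = 1,073,741,824 bytes
1,242,448,139,386.88 / 1,073,741,824 = 1,157.12 GiB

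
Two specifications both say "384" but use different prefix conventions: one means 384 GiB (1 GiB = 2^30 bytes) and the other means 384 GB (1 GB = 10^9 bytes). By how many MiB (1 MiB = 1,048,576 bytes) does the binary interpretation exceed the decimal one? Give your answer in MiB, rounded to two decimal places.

27,005.06 MiB

384 GiB = 384 × 1,073,741,824 = 412,316,860,416 bytes
384 GB = 384 × 1,000,000,000 = 384,000,000,000 bytes
difference = 28,316,860,416 bytes
28,316,860,416 / 1,048,576 = 27,005.06 MiB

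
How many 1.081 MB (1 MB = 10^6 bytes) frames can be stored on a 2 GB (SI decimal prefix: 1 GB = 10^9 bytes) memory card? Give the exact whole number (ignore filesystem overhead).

Capacity: 2 GB = 2,000,000,000 bytes
Per item: 1.081 MB = 1,081,000 bytes
⌊2,000,000,000 / 1,081,000⌋ = 1,850

1,850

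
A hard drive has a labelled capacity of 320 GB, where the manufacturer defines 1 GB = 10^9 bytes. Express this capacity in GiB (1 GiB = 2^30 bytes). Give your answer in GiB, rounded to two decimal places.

298.02 GiB

320 GB × 1,000,000,000 bytes/GB = 320,000,000,000 bytes
1 GiB = 1,073,741,824 bytes
320,000,000,000 / 1,073,741,824 = 298.02 GiB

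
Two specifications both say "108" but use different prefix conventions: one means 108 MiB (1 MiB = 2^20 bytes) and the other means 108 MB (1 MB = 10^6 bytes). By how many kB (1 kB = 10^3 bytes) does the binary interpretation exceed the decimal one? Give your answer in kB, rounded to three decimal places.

108 MiB = 108 × 1,048,576 = 113,246,208 bytes
108 MB = 108 × 1,000,000 = 108,000,000 bytes
difference = 5,246,208 bytes
5,246,208 / 1,000 = 5,246.208 kB

5,246.208 kB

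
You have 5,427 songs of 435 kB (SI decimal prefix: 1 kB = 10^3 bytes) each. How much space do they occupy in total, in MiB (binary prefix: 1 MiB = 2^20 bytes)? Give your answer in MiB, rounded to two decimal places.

2,251.38 MiB

Total = 5,427 × 435 kB = 2,360,745 kB
= 2,360,745 × 1,000 bytes = 2,360,745,000 bytes
1 MiB = 1,048,576 bytes
2,360,745,000 / 1,048,576 = 2,251.38 MiB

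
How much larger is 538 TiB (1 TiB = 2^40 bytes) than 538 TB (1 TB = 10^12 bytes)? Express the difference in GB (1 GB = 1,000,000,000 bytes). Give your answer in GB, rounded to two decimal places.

538 TiB = 538 × 1,099,511,627,776 = 591,537,255,743,488 bytes
538 TB = 538 × 1,000,000,000,000 = 538,000,000,000,000 bytes
difference = 53,537,255,743,488 bytes
53,537,255,743,488 / 1,000,000,000 = 53,537.26 GB

53,537.26 GB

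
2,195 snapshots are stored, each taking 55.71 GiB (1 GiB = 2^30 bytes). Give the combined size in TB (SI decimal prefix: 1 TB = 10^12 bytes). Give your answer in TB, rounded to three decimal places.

Total = 2,195 × 55.71 GiB = 122283.45 GiB
= 122283.45 × 1,073,741,824 bytes = 131,300,854,648,012.8 bytes
1 TB = 1,000,000,000,000 bytes
131,300,854,648,012.8 / 1,000,000,000,000 = 131.301 TB

131.301 TB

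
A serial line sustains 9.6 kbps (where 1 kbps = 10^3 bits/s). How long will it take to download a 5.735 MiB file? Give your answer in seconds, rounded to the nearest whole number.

5.735 MiB = 6,013,583.36 bytes = 48,108,666.88 bits
9.6 kbps = 9,600 bits/s
time = 48,108,666.88 / 9,600 = 5,011 s

5,011 seconds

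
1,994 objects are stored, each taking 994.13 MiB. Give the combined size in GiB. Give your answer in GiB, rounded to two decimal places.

Total = 1,994 × 994.13 MiB = 1982295.22 MiB
= 1982295.22 × 1,048,576 bytes = 2,078,587,192,606.72 bytes
1 GiB = 1,073,741,824 bytes
2,078,587,192,606.72 / 1,073,741,824 = 1,935.84 GiB

1,935.84 GiB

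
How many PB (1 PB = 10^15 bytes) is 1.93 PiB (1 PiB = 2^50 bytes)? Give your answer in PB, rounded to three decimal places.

2.173 PB

1.93 PiB = 1.93 × 2^50 bytes = 2,172,986,820,206,264.32 bytes
1 PB = 1,000,000,000,000,000 bytes
2,172,986,820,206,264.32 / 1,000,000,000,000,000 = 2.173 PB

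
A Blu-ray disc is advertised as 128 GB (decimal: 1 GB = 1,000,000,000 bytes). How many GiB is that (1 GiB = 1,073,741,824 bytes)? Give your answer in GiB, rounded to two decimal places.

128 GB = 128 × 10^9 bytes = 128,000,000,000 bytes
1 GiB = 1,073,741,824 bytes
128,000,000,000 / 1,073,741,824 = 119.21 GiB

119.21 GiB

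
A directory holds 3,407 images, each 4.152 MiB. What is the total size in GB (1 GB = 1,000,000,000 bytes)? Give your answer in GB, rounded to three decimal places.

Total = 3,407 × 4.152 MiB = 14145.864 MiB
= 14145.864 × 1,048,576 bytes = 14,833,013,489.664 bytes
1 GB = 1,000,000,000 bytes
14,833,013,489.664 / 1,000,000,000 = 14.833 GB

14.833 GB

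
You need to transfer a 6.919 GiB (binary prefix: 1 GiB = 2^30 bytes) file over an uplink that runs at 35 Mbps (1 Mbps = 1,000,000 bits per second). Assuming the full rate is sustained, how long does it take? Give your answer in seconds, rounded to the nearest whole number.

1,698 seconds

6.919 GiB = 7,429,219,680.256 bytes = 59,433,757,442.048 bits
35 Mbps = 35,000,000 bits/s
time = 59,433,757,442.048 / 35,000,000 = 1,698 s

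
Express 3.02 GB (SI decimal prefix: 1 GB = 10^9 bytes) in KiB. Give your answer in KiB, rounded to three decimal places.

3.02 GB = 3.02 × 10^9 bytes = 3,020,000,000 bytes
1 KiB = 2^10 bytes = 1,024 bytes
3,020,000,000 / 1,024 = 2,949,218.750 KiB

2,949,218.750 KiB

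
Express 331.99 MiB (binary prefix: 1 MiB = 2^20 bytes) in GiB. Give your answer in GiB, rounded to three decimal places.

331.99 MiB = 331.99 × 2^20 bytes = 348,116,746.24 bytes
1 GiB = 2^30 bytes = 1,073,741,824 bytes
348,116,746.24 / 1,073,741,824 = 0.324 GiB

0.324 GiB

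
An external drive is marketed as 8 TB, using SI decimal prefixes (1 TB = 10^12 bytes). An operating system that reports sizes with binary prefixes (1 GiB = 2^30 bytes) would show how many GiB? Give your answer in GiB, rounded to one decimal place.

8 TB = 8 × 10^12 bytes = 8,000,000,000,000 bytes
1 GiB = 1,073,741,824 bytes
8,000,000,000,000 / 1,073,741,824 = 7,450.6 GiB

7,450.6 GiB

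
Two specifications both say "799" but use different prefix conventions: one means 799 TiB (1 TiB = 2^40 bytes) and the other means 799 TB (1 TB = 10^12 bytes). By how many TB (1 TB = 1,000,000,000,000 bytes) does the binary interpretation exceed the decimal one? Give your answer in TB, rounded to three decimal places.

79.510 TB

799 TiB = 799 × 1,099,511,627,776 = 878,509,790,593,024 bytes
799 TB = 799 × 1,000,000,000,000 = 799,000,000,000,000 bytes
difference = 79,509,790,593,024 bytes
79,509,790,593,024 / 1,000,000,000,000 = 79.510 TB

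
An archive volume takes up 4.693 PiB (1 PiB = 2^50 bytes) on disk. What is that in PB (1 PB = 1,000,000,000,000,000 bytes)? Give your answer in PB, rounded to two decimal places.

5.28 PB

4.693 PiB × 1,125,899,906,842,624 bytes/PiB = 5,283,848,262,812,434.432 bytes
1 PB = 1,000,000,000,000,000 bytes
5,283,848,262,812,434.432 / 1,000,000,000,000,000 = 5.28 PB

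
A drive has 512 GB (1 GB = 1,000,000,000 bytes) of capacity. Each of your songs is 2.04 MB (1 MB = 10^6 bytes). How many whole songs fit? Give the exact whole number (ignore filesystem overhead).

Capacity: 512 GB = 512,000,000,000 bytes
Per item: 2.04 MB = 2,040,000 bytes
⌊512,000,000,000 / 2,040,000⌋ = 250,980

250,980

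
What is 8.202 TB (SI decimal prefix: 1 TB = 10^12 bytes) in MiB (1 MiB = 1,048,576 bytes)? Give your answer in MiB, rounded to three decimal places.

7,822,036.743 MiB

8.202 TB × 1,000,000,000,000 bytes/TB = 8,202,000,000,000 bytes
1 MiB = 1,048,576 bytes
8,202,000,000,000 / 1,048,576 = 7,822,036.743 MiB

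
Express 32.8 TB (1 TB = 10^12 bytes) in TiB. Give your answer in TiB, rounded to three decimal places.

32.8 TB = 32.8 × 10^12 bytes = 32,800,000,000,000 bytes
1 TiB = 1,099,511,627,776 bytes
32,800,000,000,000 / 1,099,511,627,776 = 29.831 TiB

29.831 TiB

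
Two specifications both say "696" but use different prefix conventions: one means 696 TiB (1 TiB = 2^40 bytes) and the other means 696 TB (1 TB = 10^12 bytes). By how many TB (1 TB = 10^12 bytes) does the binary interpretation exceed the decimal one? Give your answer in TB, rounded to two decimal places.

69.26 TB

696 TiB = 696 × 1,099,511,627,776 = 765,260,092,932,096 bytes
696 TB = 696 × 1,000,000,000,000 = 696,000,000,000,000 bytes
difference = 69,260,092,932,096 bytes
69,260,092,932,096 / 1,000,000,000,000 = 69.26 TB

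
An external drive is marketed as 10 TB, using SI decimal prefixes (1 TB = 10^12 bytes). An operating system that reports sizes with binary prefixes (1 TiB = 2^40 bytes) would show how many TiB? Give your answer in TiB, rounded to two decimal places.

9.09 TiB

10 TB × 1,000,000,000,000 bytes/TB = 10,000,000,000,000 bytes
1 TiB = 2^40 bytes = 1,099,511,627,776 bytes
10,000,000,000,000 / 1,099,511,627,776 = 9.09 TiB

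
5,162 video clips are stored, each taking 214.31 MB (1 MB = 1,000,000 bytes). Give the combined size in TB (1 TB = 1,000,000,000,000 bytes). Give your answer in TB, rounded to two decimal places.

Total = 5,162 × 214.31 MB = 1106268.22 MB
= 1106268.22 × 1,000,000 bytes = 1,106,268,220,000 bytes
1 TB = 1,000,000,000,000 bytes
1,106,268,220,000 / 1,000,000,000,000 = 1.11 TB

1.11 TB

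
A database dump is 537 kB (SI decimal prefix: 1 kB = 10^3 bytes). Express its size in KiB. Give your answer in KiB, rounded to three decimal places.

524.414 KiB

537 kB = 537 × 10^3 bytes = 537,000 bytes
1 KiB = 1,024 bytes
537,000 / 1,024 = 524.414 KiB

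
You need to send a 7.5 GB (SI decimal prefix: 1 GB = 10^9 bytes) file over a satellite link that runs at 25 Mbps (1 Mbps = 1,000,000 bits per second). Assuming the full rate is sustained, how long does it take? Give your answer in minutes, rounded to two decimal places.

40.00 minutes

7.5 GB = 7,500,000,000 bytes = 60,000,000,000 bits
25 Mbps = 25,000,000 bits/s
time = 60,000,000,000 / 25,000,000 = 2,400.000 s
2,400.000 s / 60 = 40.00 minutes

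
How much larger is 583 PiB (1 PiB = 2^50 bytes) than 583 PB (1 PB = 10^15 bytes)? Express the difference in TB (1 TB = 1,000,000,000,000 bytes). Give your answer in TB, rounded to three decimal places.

73,399.646 TB

583 PiB = 583 × 1,125,899,906,842,624 = 656,399,645,689,249,792 bytes
583 PB = 583 × 1,000,000,000,000,000 = 583,000,000,000,000,000 bytes
difference = 73,399,645,689,249,792 bytes
73,399,645,689,249,792 / 1,000,000,000,000 = 73,399.646 TB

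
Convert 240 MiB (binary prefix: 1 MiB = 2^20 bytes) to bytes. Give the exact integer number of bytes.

251,658,240 bytes

240 × 1,048,576 = 251,658,240 bytes  (1 MiB = 2^20 bytes)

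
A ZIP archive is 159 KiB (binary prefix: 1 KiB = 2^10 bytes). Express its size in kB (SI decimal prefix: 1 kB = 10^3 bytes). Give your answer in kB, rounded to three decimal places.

159 KiB × 1,024 bytes/KiB = 162,816 bytes
1 kB = 1,000 bytes
162,816 / 1,000 = 162.816 kB

162.816 kB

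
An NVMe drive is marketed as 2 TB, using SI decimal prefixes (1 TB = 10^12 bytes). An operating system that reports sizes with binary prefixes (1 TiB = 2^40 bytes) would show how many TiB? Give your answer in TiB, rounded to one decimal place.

2 TB × 1,000,000,000,000 bytes/TB = 2,000,000,000,000 bytes
1 TiB = 1,099,511,627,776 bytes
2,000,000,000,000 / 1,099,511,627,776 = 1.8 TiB

1.8 TiB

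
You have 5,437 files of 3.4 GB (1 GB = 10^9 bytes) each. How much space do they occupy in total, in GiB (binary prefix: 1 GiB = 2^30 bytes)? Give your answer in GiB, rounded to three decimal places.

17,216.243 GiB

Total = 5,437 × 3.4 GB = 18485.8 GB
= 18485.8 × 1,000,000,000 bytes = 18,485,800,000,000 bytes
1 GiB = 1,073,741,824 bytes
18,485,800,000,000 / 1,073,741,824 = 17,216.243 GiB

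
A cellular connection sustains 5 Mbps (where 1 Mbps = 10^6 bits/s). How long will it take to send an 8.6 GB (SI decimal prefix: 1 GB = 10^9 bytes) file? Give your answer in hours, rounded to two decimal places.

8.6 GB = 8,600,000,000 bytes = 68,800,000,000 bits
5 Mbps = 5,000,000 bits/s
time = 68,800,000,000 / 5,000,000 = 13,760.0000 s
13,760.0000 s / 3600 = 3.82 hours

3.82 hours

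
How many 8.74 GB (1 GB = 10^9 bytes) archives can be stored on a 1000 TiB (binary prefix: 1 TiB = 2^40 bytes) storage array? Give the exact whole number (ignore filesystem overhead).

Capacity: 1000 TiB = 1,099,511,627,776,000 bytes
Per item: 8.74 GB = 8,740,000,000 bytes
⌊1,099,511,627,776,000 / 8,740,000,000⌋ = 125,802

125,802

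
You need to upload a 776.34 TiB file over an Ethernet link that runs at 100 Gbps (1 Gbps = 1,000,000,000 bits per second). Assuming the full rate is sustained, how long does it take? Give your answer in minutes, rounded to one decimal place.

1,138.1 minutes

776.34 TiB = 853,594,857,107,619.84 bytes = 6,828,758,856,860,958.72 bits
100 Gbps = 100,000,000,000 bits/s
time = 6,828,758,856,860,958.72 / 100,000,000,000 = 68,287.59 s
68,287.59 s / 60 = 1,138.1 minutes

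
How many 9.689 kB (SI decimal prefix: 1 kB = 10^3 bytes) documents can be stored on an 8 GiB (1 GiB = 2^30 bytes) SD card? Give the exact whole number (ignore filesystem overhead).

886,565

Capacity: 8 GiB = 8,589,934,592 bytes
Per item: 9.689 kB = 9,689 bytes
⌊8,589,934,592 / 9,689⌋ = 886,565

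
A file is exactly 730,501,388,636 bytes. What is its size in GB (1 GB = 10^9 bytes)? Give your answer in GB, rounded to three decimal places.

730,501,388,636 bytes given.
1 GB = 10^9 bytes = 1,000,000,000 bytes
730,501,388,636 / 1,000,000,000 = 730.501 GB

730.501 GB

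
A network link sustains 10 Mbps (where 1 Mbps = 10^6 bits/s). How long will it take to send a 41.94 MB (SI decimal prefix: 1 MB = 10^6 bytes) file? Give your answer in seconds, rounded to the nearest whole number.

34 seconds

41.94 MB = 41,940,000 bytes = 335,520,000 bits
10 Mbps = 10,000,000 bits/s
time = 335,520,000 / 10,000,000 = 34 s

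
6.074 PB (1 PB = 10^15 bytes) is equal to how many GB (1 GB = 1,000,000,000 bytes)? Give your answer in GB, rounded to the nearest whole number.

6.074 PB × 1,000,000,000,000,000 bytes/PB = 6,074,000,000,000,000 bytes
1 GB = 10^9 bytes = 1,000,000,000 bytes
6,074,000,000,000,000 / 1,000,000,000 = 6,074,000 GB

6,074,000 GB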